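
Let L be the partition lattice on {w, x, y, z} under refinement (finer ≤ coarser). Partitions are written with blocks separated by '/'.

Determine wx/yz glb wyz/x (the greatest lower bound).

w/x/yz

The meet (common refinement) of wx/yz and wyz/x intersects blocks pairwise, giving w/x/yz.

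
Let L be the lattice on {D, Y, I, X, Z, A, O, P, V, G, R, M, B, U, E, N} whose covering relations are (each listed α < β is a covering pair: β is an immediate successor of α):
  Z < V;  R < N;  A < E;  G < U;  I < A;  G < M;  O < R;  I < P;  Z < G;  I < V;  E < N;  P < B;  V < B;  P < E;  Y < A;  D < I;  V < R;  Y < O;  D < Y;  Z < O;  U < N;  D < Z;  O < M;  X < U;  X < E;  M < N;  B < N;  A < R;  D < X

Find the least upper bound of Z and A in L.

R

Common upper bounds of {Z, A}: N, R.
The least among these is R.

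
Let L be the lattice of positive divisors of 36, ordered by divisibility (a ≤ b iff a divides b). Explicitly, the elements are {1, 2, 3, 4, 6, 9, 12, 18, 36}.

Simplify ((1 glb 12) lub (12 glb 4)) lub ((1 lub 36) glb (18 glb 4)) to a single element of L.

1 ∧ 12 = 1
12 ∧ 4 = 4
1 ∨ 4 = 4
1 ∨ 36 = 36
18 ∧ 4 = 2
36 ∧ 2 = 2
4 ∨ 2 = 4

4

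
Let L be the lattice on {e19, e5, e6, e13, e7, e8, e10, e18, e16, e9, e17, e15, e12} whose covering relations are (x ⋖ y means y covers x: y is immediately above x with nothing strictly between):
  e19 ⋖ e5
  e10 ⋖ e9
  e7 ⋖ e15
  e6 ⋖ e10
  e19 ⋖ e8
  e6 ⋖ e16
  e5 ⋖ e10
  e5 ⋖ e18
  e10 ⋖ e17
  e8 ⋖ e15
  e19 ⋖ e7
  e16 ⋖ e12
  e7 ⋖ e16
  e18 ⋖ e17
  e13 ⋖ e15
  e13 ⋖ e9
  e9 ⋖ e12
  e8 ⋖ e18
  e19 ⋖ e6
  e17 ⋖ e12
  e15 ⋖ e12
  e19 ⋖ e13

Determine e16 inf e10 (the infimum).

Common lower bounds of {e16, e10}: e19, e6.
The greatest among these is e6.

e6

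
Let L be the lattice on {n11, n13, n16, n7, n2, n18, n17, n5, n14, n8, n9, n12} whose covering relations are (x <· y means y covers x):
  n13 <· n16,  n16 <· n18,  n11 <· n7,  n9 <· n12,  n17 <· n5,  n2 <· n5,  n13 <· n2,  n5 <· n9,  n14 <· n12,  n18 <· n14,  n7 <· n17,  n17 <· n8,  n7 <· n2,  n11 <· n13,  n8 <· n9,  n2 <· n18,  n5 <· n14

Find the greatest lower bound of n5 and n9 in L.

Common lower bounds of {n5, n9}: n11, n13, n17, n2, n5, n7.
The greatest among these is n5.

n5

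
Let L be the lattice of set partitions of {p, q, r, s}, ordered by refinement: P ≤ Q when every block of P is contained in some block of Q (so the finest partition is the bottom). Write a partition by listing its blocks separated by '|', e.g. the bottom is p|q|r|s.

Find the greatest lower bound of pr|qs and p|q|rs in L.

The meet (common refinement) of pr|qs and p|q|rs intersects blocks pairwise, giving p|q|r|s.

p|q|r|s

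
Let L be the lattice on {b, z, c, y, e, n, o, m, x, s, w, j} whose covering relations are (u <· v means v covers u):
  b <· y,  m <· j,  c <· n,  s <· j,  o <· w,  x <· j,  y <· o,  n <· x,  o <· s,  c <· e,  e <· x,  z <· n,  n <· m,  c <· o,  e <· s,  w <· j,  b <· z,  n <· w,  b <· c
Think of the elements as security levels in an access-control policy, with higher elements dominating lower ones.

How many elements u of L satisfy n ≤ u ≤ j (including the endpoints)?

5

The interval [n, j] = {j, m, n, w, x}, which has 5 elements.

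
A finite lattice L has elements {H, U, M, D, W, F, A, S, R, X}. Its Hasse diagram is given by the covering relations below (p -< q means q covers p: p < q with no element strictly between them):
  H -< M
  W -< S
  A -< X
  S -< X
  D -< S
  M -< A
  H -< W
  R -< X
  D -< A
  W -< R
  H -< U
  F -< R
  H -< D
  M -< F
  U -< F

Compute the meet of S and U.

Common lower bounds of {S, U}: H.
The greatest among these is H.

H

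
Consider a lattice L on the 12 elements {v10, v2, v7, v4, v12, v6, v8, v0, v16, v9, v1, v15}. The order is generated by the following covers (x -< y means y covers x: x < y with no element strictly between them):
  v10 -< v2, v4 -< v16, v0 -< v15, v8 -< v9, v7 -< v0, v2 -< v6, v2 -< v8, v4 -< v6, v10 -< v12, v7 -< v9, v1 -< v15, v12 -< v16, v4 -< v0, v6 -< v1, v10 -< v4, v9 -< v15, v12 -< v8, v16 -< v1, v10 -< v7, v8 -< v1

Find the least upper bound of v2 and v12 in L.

Common upper bounds of {v2, v12}: v1, v15, v8, v9.
The least among these is v8.

v8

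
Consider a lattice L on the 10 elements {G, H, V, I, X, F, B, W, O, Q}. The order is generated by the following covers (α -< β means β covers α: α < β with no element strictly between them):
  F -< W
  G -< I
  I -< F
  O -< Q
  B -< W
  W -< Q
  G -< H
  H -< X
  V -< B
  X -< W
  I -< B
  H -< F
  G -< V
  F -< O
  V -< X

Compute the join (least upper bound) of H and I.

F

Common upper bounds of {H, I}: F, O, Q, W.
The least among these is F.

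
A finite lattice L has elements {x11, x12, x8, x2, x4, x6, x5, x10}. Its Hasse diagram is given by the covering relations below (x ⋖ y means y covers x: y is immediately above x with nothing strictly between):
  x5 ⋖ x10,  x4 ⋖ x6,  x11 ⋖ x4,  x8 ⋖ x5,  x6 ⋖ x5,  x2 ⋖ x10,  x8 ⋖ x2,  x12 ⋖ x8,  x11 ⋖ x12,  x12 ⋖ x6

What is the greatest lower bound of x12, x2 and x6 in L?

x12

Common lower bounds of {x12, x2, x6}: x11, x12.
The greatest among these is x12.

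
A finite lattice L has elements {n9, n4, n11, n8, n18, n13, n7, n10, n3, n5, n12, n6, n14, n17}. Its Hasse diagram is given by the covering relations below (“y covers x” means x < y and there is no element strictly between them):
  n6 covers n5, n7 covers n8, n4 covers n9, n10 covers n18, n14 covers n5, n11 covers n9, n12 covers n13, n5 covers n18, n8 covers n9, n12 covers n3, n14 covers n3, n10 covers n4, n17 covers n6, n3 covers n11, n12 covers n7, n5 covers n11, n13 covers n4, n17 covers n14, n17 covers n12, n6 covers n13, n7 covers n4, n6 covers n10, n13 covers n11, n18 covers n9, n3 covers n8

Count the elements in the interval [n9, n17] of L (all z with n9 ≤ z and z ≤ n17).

The interval [n9, n17] = {n10, n11, n12, n13, n14, n17, n18, n3, n4, n5, n6, n7, n8, n9}, which has 14 elements.

14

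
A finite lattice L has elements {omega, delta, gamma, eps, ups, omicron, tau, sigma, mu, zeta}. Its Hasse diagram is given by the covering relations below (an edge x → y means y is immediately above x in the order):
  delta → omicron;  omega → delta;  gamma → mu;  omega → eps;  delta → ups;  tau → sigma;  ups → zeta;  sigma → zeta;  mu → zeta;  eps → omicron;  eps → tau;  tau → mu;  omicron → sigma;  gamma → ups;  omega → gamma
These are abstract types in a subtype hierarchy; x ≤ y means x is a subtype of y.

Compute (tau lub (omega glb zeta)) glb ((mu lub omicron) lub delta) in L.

omega ∧ zeta = omega
tau ∨ omega = tau
mu ∨ omicron = zeta
zeta ∨ delta = zeta
tau ∧ zeta = tau

tau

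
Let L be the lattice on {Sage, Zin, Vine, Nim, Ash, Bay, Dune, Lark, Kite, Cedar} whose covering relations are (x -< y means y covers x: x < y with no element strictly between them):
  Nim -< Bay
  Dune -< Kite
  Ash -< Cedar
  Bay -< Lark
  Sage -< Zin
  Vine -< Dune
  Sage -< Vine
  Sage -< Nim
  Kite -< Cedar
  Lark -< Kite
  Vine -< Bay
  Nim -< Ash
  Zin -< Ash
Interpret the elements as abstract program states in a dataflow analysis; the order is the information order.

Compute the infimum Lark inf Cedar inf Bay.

Bay

Common lower bounds of {Lark, Cedar, Bay}: Bay, Nim, Sage, Vine.
The greatest among these is Bay.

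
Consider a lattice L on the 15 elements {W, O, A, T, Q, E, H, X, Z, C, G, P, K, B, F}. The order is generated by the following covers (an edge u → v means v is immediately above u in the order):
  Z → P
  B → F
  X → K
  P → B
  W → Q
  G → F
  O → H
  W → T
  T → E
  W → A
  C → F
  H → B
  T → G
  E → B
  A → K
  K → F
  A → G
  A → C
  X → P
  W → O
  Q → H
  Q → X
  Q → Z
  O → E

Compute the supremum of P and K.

Common upper bounds of {P, K}: F.
The least among these is F.

F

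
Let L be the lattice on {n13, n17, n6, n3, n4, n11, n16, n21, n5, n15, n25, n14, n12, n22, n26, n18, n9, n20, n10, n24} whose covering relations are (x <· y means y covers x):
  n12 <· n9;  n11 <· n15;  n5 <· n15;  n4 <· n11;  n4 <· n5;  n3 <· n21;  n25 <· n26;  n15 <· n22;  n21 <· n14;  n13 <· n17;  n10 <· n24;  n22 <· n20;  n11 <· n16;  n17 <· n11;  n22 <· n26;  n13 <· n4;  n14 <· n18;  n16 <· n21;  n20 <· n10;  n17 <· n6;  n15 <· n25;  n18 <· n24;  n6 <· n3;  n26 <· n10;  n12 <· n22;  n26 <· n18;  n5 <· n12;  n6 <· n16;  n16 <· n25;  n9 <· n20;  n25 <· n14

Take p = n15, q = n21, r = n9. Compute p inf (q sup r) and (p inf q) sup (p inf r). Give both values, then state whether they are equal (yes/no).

q sup r = n24, so p inf (q sup r) = n15 inf n24 = n15.
p inf q = n11 and p inf r = n5, so (p inf q) sup (p inf r) = n11 sup n5 = n15.
Equal: yes.

n15; n15; yes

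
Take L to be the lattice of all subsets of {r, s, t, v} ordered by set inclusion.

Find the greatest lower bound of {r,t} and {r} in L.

{r}

Common lower bounds of {{r,t}, {r}}: {r}, ∅.
The greatest among these is {r}.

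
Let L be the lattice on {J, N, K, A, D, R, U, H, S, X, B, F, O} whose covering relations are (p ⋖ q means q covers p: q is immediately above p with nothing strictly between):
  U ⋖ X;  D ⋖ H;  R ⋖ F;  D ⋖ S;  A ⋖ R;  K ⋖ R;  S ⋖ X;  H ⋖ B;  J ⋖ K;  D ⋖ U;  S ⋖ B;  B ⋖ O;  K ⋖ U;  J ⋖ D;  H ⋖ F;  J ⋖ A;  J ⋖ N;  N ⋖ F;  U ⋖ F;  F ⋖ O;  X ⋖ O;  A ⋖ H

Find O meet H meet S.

D

Common lower bounds of {O, H, S}: D, J.
The greatest among these is D.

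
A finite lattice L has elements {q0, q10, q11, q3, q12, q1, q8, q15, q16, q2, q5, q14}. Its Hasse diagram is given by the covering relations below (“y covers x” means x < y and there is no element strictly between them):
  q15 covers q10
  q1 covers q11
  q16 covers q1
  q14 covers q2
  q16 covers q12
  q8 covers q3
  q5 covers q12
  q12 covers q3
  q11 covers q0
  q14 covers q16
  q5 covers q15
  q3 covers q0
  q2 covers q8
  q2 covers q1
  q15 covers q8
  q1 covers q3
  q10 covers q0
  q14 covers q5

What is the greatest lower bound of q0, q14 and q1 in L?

Common lower bounds of {q0, q14, q1}: q0.
The greatest among these is q0.

q0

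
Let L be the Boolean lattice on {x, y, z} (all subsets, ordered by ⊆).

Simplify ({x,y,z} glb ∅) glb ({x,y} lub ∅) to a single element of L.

∅

{x,y,z} ∧ ∅ = ∅
{x,y} ∨ ∅ = {x,y}
∅ ∧ {x,y} = ∅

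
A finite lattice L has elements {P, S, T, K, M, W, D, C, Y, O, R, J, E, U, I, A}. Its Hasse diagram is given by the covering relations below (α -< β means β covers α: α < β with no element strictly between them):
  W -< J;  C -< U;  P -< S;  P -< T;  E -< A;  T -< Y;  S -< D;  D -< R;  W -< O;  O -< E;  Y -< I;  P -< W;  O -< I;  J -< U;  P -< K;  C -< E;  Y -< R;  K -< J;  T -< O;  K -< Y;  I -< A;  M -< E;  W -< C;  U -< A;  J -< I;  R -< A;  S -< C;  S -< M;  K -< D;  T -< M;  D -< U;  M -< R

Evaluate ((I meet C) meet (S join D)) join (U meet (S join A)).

I ∧ C = W
S ∨ D = D
W ∧ D = P
S ∨ A = A
U ∧ A = U
P ∨ U = U

U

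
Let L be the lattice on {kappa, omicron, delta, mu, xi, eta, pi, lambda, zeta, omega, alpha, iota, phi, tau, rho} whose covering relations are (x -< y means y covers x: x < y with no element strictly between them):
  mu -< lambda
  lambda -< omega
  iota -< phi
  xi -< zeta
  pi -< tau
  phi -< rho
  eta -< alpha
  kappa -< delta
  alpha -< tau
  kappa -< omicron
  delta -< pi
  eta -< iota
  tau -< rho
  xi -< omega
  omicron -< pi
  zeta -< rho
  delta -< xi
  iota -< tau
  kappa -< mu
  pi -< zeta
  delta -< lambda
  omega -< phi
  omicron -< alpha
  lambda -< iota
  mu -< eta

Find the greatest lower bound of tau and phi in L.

iota

Common lower bounds of {tau, phi}: delta, eta, iota, kappa, lambda, mu.
The greatest among these is iota.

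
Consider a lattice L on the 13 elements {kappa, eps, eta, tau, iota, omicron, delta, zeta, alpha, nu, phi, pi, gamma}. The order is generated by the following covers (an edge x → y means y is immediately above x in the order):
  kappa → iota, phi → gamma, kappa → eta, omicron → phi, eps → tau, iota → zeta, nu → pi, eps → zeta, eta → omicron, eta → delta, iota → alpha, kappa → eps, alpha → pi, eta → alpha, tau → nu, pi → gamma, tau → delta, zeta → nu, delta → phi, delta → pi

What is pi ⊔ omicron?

Common upper bounds of {pi, omicron}: gamma.
The least among these is gamma.

gamma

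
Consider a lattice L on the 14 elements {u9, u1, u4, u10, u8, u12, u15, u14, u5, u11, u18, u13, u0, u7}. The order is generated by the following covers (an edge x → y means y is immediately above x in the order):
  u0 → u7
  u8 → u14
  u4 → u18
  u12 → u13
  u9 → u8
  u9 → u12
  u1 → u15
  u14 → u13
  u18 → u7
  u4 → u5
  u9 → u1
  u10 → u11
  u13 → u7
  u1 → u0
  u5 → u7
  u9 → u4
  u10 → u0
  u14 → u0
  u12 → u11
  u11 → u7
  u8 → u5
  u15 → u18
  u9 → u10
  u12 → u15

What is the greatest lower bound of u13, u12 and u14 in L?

Common lower bounds of {u13, u12, u14}: u9.
The greatest among these is u9.

u9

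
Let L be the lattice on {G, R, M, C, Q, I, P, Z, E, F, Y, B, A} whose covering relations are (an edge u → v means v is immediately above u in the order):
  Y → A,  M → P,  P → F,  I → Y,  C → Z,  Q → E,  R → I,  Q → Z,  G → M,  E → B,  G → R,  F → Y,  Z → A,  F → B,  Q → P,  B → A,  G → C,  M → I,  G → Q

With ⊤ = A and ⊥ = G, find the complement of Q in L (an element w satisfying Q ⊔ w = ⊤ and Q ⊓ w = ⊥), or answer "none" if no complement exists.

For every candidate w, either Q ∨ w ≠ A or Q ∧ w ≠ G; no complement exists.

none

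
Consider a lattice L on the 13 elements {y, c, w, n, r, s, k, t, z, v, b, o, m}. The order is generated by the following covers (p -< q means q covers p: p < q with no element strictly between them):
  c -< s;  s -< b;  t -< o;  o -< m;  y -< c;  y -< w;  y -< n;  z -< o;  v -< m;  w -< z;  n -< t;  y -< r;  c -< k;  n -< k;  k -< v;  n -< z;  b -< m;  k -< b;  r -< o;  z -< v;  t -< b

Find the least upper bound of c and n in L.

k

Common upper bounds of {c, n}: b, k, m, v.
The least among these is k.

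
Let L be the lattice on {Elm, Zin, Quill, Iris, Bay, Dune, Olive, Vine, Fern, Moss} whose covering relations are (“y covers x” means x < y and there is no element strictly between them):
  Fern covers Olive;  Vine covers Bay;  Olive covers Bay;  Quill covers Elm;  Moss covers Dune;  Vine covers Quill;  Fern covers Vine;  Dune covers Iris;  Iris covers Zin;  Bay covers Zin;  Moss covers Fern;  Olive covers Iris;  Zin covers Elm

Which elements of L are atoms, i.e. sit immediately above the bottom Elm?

The atoms are exactly the elements that cover Elm: Quill, Zin.

Quill, Zin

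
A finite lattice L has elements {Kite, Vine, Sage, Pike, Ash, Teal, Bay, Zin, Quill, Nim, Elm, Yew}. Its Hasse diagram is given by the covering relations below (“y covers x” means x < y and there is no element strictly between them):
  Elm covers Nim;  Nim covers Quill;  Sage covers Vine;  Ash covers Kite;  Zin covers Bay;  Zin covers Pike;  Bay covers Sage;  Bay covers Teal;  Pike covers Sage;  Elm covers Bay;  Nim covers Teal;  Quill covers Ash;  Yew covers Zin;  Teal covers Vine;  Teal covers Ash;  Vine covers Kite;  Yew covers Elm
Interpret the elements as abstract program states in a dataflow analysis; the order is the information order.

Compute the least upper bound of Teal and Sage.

Common upper bounds of {Teal, Sage}: Bay, Elm, Yew, Zin.
The least among these is Bay.

Bay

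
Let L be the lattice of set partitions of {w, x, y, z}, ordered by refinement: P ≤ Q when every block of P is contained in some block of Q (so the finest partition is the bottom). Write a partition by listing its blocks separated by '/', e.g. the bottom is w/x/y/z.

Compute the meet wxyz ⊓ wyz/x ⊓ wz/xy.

wz/x/y

Common lower bounds of {wxyz, wyz/x, wz/xy}: w/x/y/z, wz/x/y.
The greatest among these is wz/x/y.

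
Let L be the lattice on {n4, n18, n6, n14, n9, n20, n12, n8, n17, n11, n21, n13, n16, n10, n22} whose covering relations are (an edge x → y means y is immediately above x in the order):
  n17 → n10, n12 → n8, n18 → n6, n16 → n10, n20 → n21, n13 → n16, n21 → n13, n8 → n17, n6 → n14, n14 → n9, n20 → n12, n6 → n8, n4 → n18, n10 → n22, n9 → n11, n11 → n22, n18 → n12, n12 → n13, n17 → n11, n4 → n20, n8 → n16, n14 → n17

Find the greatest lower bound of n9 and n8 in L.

Common lower bounds of {n9, n8}: n18, n4, n6.
The greatest among these is n6.

n6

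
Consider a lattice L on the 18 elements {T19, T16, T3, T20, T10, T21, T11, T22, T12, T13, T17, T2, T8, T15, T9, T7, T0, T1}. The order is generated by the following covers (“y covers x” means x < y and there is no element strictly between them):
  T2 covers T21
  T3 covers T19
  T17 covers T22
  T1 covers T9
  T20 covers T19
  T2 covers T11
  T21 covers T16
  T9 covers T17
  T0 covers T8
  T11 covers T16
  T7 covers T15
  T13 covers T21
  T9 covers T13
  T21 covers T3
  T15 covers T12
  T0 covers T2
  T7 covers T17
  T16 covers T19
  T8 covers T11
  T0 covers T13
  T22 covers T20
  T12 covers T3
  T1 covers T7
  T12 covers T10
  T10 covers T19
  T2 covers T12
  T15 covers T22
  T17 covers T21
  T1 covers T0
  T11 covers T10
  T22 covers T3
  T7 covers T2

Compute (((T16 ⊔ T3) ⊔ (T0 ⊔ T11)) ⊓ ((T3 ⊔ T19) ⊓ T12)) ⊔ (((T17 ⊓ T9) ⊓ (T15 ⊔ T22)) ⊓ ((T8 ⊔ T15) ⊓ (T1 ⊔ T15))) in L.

T16 ∨ T3 = T21
T0 ∨ T11 = T0
T21 ∨ T0 = T0
T3 ∨ T19 = T3
T3 ∧ T12 = T3
T0 ∧ T3 = T3
T17 ∧ T9 = T17
T15 ∨ T22 = T15
T17 ∧ T15 = T22
T8 ∨ T15 = T1
T1 ∨ T15 = T1
T1 ∧ T1 = T1
T22 ∧ T1 = T22
T3 ∨ T22 = T22

T22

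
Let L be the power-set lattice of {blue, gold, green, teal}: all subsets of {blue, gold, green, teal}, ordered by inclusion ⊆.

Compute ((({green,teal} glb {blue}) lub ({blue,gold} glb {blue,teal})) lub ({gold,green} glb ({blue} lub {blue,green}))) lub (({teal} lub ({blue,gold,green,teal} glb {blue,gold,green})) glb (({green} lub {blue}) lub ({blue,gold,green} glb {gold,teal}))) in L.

{green,teal} ∧ {blue} = {}
{blue,gold} ∧ {blue,teal} = {blue}
{} ∨ {blue} = {blue}
{blue} ∨ {blue,green} = {blue,green}
{gold,green} ∧ {blue,green} = {green}
{blue} ∨ {green} = {blue,green}
{blue,gold,green,teal} ∧ {blue,gold,green} = {blue,gold,green}
{teal} ∨ {blue,gold,green} = {blue,gold,green,teal}
{green} ∨ {blue} = {blue,green}
{blue,gold,green} ∧ {gold,teal} = {gold}
{blue,green} ∨ {gold} = {blue,gold,green}
{blue,gold,green,teal} ∧ {blue,gold,green} = {blue,gold,green}
{blue,green} ∨ {blue,gold,green} = {blue,gold,green}

{blue,gold,green}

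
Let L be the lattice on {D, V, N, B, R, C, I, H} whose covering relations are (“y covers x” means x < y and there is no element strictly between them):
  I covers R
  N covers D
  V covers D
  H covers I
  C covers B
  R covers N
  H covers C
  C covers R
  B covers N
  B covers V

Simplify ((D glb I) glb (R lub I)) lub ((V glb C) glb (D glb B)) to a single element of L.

D

D ∧ I = D
R ∨ I = I
D ∧ I = D
V ∧ C = V
D ∧ B = D
V ∧ D = D
D ∨ D = D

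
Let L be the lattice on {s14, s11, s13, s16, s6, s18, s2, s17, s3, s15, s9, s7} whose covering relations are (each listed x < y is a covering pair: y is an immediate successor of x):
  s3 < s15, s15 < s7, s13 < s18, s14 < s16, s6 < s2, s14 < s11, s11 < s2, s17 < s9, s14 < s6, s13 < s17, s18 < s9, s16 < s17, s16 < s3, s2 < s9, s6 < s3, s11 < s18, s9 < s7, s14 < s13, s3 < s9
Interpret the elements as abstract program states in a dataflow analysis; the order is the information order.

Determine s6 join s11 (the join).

Common upper bounds of {s6, s11}: s2, s7, s9.
The least among these is s2.

s2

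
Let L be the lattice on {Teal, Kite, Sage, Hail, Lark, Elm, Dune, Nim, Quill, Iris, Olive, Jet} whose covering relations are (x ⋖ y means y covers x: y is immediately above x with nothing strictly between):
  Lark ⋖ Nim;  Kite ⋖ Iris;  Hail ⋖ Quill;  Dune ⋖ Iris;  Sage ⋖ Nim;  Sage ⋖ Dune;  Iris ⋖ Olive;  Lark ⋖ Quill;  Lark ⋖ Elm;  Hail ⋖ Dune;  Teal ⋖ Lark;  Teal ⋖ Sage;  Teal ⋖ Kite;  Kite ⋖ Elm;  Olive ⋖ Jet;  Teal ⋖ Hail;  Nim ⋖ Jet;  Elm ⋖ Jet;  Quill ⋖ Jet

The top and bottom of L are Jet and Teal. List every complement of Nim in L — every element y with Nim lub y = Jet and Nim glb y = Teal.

Hail, Kite

Need y with Nim ∨ y = Jet and Nim ∧ y = Teal.
Checking each element gives: Hail, Kite.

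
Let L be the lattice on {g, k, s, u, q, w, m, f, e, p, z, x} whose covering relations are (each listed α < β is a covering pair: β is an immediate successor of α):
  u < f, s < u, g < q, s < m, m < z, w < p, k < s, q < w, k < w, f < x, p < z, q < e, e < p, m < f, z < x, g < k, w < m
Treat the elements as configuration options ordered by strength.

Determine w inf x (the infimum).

Common lower bounds of {w, x}: g, k, q, w.
The greatest among these is w.

w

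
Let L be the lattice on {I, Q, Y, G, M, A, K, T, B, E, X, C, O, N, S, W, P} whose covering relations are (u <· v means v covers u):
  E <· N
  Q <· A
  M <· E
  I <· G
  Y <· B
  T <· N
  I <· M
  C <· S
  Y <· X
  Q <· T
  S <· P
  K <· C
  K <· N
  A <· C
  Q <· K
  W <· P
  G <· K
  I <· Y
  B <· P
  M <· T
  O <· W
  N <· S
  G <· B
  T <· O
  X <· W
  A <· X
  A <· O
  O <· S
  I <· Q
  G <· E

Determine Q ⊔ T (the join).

Common upper bounds of {Q, T}: N, O, P, S, T, W.
The least among these is T.

T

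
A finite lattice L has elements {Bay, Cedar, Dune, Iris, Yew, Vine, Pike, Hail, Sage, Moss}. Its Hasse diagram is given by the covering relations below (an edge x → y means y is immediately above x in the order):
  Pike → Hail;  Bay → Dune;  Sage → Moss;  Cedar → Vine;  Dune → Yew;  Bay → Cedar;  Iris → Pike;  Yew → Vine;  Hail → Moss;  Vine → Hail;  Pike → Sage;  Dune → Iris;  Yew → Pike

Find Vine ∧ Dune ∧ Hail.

Common lower bounds of {Vine, Dune, Hail}: Bay, Dune.
The greatest among these is Dune.

Dune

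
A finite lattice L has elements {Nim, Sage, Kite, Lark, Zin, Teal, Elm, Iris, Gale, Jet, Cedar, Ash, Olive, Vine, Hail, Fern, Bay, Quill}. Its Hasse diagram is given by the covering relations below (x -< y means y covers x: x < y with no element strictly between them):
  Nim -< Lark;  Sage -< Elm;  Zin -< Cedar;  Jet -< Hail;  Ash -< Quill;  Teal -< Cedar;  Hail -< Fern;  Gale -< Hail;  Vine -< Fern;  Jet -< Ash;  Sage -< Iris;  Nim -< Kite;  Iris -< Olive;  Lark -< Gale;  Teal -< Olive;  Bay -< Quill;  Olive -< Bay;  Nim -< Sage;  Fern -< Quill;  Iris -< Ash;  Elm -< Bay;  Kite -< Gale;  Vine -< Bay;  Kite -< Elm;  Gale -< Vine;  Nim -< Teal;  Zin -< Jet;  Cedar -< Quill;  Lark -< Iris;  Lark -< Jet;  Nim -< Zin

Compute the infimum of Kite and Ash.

Nim

Common lower bounds of {Kite, Ash}: Nim.
The greatest among these is Nim.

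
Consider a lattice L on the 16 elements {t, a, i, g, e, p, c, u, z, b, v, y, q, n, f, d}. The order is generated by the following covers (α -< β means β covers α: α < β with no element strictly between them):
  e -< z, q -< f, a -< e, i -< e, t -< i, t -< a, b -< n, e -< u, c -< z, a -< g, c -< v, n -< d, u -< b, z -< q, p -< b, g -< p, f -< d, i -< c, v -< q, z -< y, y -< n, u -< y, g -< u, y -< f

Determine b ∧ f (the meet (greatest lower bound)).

u

Common lower bounds of {b, f}: a, e, g, i, t, u.
The greatest among these is u.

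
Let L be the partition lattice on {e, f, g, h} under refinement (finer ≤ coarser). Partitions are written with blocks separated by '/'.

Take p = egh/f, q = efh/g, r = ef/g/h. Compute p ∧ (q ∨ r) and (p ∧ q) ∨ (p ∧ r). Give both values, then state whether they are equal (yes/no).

eh/f/g; eh/f/g; yes

q ∨ r = efh/g, so p ∧ (q ∨ r) = egh/f ∧ efh/g = eh/f/g.
p ∧ q = eh/f/g and p ∧ r = e/f/g/h, so (p ∧ q) ∨ (p ∧ r) = eh/f/g ∨ e/f/g/h = eh/f/g.
Equal: yes.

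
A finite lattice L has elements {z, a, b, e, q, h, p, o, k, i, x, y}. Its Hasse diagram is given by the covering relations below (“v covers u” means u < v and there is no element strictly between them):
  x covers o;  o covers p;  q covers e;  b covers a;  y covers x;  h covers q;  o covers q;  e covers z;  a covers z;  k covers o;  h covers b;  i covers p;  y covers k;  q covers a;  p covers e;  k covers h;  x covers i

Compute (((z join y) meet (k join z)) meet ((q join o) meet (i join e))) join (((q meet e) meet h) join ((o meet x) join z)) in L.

o

z ∨ y = y
k ∨ z = k
y ∧ k = k
q ∨ o = o
i ∨ e = i
o ∧ i = p
k ∧ p = p
q ∧ e = e
e ∧ h = e
o ∧ x = o
o ∨ z = o
e ∨ o = o
p ∨ o = o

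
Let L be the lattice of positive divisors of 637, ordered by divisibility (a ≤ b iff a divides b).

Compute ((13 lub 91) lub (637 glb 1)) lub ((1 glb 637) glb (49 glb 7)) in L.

91

13 ∨ 91 = 91
637 ∧ 1 = 1
91 ∨ 1 = 91
1 ∧ 637 = 1
49 ∧ 7 = 7
1 ∧ 7 = 1
91 ∨ 1 = 91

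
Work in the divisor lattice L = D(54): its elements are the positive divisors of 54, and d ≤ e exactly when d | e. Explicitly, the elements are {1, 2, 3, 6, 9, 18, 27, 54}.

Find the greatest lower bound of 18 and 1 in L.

In the divisibility order, the meet is the greatest common divisor: gcd(18, 1) = 1.

1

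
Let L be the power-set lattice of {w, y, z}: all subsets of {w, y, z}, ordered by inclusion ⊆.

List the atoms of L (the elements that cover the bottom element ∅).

{w}, {y}, {z}

The atoms are exactly the elements that cover ∅: {w}, {y}, {z}.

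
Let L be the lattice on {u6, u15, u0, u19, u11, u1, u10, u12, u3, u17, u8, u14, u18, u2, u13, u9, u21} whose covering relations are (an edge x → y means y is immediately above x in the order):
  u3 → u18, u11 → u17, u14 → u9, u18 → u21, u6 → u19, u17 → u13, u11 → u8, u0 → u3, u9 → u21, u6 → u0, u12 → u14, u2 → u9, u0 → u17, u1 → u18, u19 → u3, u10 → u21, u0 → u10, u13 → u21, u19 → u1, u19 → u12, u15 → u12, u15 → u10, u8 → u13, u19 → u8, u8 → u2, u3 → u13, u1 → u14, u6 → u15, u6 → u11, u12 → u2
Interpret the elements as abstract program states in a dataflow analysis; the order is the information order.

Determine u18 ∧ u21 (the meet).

Common lower bounds of {u18, u21}: u0, u1, u18, u19, u3, u6.
The greatest among these is u18.

u18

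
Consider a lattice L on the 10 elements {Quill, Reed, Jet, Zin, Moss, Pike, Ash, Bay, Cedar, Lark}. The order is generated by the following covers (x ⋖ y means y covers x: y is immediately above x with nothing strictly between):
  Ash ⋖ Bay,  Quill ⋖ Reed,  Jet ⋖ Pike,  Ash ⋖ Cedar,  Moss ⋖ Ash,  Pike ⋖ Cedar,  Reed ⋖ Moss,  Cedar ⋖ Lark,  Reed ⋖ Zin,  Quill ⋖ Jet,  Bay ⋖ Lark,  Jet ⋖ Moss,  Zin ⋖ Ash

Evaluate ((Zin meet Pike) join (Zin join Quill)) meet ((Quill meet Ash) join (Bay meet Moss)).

Reed

Zin ∧ Pike = Quill
Zin ∨ Quill = Zin
Quill ∨ Zin = Zin
Quill ∧ Ash = Quill
Bay ∧ Moss = Moss
Quill ∨ Moss = Moss
Zin ∧ Moss = Reed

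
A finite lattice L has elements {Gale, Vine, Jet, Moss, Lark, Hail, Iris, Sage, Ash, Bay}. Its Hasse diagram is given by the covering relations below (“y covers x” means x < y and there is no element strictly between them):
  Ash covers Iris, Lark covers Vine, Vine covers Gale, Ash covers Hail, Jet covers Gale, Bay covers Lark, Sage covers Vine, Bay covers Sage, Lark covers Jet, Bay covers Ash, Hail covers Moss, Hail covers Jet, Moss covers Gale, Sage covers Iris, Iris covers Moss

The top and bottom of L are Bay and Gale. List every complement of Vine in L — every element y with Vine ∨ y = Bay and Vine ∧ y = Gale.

Ash, Hail

Need y with Vine ∨ y = Bay and Vine ∧ y = Gale.
Checking each element gives: Ash, Hail.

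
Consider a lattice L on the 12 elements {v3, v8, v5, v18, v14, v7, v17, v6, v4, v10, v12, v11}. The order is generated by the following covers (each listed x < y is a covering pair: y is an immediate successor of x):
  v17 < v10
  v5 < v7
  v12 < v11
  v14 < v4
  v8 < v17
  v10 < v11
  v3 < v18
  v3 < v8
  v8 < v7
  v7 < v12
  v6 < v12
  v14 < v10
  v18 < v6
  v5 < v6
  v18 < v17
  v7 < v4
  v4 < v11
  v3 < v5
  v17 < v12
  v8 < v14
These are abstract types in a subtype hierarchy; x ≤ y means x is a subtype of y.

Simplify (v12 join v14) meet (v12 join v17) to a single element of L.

v12

v12 ∨ v14 = v11
v12 ∨ v17 = v12
v11 ∧ v12 = v12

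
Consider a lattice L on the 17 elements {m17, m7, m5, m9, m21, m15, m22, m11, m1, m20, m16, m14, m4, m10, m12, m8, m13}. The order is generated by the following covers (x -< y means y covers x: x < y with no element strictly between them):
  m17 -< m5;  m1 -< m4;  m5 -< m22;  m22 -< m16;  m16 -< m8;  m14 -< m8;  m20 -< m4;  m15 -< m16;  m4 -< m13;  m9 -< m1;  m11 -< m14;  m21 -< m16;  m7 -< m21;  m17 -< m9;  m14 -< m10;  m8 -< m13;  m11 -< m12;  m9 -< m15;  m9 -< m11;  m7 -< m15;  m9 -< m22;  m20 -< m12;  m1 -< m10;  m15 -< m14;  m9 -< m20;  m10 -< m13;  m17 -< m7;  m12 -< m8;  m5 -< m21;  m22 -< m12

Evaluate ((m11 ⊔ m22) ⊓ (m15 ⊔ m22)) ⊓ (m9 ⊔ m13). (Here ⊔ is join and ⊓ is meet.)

m11 ∨ m22 = m12
m15 ∨ m22 = m16
m12 ∧ m16 = m22
m9 ∨ m13 = m13
m22 ∧ m13 = m22

m22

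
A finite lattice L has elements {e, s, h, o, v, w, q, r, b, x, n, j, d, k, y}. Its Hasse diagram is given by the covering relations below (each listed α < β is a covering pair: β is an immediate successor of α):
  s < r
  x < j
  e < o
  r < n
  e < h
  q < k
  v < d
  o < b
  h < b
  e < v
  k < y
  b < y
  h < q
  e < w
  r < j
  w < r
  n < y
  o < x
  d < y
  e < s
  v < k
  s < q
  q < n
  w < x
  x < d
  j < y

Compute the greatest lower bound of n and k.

Common lower bounds of {n, k}: e, h, q, s.
The greatest among these is q.

q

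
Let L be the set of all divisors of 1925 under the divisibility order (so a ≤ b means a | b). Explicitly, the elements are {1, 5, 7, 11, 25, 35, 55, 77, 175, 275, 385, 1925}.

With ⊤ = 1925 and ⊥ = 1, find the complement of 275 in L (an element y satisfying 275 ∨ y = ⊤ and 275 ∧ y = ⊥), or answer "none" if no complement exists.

7

Need y with 275 ∨ y = 1925 and 275 ∧ y = 1.
Checking each element gives: 7.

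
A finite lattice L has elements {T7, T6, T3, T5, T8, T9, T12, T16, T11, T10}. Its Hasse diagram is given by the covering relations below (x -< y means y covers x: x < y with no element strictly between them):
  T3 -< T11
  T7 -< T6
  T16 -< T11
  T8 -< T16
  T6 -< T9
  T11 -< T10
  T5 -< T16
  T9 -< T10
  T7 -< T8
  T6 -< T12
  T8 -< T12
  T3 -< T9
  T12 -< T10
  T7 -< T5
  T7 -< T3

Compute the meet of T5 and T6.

T7

Common lower bounds of {T5, T6}: T7.
The greatest among these is T7.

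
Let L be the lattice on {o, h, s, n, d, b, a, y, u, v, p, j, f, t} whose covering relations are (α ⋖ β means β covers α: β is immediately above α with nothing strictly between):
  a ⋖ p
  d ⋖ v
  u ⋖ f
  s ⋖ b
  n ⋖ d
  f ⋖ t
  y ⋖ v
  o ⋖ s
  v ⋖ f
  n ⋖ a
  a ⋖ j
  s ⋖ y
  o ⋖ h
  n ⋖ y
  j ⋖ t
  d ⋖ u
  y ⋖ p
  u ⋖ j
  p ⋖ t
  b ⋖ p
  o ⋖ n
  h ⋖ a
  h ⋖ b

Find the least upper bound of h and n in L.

Common upper bounds of {h, n}: a, j, p, t.
The least among these is a.

a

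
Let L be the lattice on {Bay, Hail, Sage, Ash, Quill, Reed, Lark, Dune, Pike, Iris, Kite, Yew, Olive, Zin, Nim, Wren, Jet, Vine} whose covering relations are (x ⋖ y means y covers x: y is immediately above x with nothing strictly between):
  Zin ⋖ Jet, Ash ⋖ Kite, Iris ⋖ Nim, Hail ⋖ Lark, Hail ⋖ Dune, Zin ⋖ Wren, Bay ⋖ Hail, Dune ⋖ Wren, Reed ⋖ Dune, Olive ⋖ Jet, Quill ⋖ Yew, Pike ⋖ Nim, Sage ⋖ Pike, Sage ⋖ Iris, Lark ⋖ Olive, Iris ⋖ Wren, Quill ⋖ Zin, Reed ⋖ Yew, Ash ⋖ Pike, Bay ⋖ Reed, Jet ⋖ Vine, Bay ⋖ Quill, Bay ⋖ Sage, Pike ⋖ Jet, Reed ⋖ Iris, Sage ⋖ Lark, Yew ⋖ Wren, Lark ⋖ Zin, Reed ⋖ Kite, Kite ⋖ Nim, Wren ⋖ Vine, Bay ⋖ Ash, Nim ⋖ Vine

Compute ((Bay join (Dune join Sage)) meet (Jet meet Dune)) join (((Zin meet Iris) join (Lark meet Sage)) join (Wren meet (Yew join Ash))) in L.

Dune ∨ Sage = Wren
Bay ∨ Wren = Wren
Jet ∧ Dune = Hail
Wren ∧ Hail = Hail
Zin ∧ Iris = Sage
Lark ∧ Sage = Sage
Sage ∨ Sage = Sage
Yew ∨ Ash = Vine
Wren ∧ Vine = Wren
Sage ∨ Wren = Wren
Hail ∨ Wren = Wren

Wren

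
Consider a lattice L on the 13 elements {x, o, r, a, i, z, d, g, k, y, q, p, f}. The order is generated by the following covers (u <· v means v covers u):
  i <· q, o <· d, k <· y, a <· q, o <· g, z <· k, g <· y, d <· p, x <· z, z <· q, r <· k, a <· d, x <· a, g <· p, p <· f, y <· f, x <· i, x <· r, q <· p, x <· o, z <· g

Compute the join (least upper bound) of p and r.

f

Common upper bounds of {p, r}: f.
The least among these is f.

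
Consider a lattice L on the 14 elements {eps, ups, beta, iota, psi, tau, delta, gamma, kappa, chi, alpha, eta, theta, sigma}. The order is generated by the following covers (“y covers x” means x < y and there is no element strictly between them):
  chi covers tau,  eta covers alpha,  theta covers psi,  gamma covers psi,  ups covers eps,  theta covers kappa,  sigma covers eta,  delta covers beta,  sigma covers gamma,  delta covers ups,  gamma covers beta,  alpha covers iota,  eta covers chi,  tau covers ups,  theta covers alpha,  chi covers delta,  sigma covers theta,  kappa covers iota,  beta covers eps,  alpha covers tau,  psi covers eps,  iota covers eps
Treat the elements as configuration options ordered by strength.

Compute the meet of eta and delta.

delta

Common lower bounds of {eta, delta}: beta, delta, eps, ups.
The greatest among these is delta.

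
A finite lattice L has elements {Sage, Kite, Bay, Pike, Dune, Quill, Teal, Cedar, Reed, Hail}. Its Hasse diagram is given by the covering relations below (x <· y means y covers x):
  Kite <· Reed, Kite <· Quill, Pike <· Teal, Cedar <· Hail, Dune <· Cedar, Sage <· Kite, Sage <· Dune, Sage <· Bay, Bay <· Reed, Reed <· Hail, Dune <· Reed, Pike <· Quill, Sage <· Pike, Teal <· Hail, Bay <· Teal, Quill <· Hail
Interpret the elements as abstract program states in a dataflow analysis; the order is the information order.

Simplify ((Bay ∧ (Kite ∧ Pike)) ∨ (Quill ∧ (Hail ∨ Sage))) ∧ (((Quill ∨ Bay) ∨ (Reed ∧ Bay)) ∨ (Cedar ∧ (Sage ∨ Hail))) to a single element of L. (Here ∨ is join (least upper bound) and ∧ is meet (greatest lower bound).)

Quill

Kite ∧ Pike = Sage
Bay ∧ Sage = Sage
Hail ∨ Sage = Hail
Quill ∧ Hail = Quill
Sage ∨ Quill = Quill
Quill ∨ Bay = Hail
Reed ∧ Bay = Bay
Hail ∨ Bay = Hail
Sage ∨ Hail = Hail
Cedar ∧ Hail = Cedar
Hail ∨ Cedar = Hail
Quill ∧ Hail = Quill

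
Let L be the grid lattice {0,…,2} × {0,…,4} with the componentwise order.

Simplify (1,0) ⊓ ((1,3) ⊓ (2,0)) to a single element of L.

(1,3) ∧ (2,0) = (1,0)
(1,0) ∧ (1,0) = (1,0)

(1,0)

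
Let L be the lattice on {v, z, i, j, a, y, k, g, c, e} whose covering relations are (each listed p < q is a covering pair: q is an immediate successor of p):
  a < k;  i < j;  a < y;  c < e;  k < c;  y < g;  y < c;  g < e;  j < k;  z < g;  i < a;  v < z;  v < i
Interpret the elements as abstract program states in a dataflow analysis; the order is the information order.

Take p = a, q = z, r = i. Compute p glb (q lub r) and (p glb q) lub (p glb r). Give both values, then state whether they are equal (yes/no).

q lub r = g, so p glb (q lub r) = a glb g = a.
p glb q = v and p glb r = i, so (p glb q) lub (p glb r) = v lub i = i.
Equal: no.

a; i; no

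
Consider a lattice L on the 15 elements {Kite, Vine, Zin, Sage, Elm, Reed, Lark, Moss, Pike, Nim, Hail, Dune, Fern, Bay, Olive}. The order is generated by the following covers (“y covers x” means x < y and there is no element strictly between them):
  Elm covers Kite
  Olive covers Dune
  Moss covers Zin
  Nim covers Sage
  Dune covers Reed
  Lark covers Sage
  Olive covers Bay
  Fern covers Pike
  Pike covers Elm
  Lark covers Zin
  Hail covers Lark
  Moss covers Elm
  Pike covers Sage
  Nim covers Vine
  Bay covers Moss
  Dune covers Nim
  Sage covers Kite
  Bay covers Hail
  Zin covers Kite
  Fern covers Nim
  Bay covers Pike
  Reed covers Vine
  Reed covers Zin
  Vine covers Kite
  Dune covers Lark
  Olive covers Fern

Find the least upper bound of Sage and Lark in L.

Common upper bounds of {Sage, Lark}: Bay, Dune, Hail, Lark, Olive.
The least among these is Lark.

Lark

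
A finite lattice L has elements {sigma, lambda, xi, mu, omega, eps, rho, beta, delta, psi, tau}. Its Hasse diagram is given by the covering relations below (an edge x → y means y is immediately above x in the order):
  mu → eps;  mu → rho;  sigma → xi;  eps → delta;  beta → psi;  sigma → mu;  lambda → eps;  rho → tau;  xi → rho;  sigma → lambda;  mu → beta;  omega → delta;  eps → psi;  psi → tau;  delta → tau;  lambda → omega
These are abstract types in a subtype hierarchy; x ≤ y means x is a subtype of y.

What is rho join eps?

tau

Common upper bounds of {rho, eps}: tau.
The least among these is tau.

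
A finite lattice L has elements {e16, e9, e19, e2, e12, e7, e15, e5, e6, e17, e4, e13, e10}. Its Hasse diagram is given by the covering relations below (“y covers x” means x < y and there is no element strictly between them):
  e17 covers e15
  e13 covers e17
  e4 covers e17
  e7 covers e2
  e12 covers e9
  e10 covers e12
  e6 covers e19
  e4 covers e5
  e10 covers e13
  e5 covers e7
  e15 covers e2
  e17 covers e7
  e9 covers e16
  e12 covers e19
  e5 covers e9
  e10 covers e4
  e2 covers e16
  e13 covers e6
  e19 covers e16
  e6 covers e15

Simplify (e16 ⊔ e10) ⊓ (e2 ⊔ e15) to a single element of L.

e16 ∨ e10 = e10
e2 ∨ e15 = e15
e10 ∧ e15 = e15

e15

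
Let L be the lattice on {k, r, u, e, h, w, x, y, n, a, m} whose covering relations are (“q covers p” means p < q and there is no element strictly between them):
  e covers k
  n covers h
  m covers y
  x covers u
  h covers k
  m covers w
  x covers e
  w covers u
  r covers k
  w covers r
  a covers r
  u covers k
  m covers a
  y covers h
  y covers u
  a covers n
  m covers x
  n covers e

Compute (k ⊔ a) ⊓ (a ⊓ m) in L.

k ∨ a = a
a ∧ m = a
a ∧ a = a

a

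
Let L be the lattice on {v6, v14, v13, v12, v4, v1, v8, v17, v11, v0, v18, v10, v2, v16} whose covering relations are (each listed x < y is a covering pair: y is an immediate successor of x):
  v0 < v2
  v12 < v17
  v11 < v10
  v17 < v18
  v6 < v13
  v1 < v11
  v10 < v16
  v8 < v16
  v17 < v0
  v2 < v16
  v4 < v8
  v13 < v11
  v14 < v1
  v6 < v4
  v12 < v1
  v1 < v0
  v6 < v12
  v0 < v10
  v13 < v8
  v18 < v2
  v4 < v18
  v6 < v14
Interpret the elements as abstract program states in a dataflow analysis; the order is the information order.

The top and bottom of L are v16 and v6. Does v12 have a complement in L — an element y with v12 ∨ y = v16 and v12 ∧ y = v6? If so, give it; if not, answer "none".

v8

Need y with v12 ∨ y = v16 and v12 ∧ y = v6.
Checking each element gives: v8.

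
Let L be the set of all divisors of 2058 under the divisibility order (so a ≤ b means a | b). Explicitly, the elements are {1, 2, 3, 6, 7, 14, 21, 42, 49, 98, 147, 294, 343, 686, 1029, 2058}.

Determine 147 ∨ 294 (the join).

294

Common upper bounds of {147, 294}: 2058, 294.
The least among these is 294.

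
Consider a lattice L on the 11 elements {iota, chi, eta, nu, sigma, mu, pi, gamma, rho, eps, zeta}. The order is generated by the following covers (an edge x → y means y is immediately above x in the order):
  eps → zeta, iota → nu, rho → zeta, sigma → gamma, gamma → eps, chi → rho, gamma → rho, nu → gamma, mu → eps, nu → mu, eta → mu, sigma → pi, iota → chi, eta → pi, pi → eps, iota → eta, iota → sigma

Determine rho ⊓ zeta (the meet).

rho

Common lower bounds of {rho, zeta}: chi, gamma, iota, nu, rho, sigma.
The greatest among these is rho.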